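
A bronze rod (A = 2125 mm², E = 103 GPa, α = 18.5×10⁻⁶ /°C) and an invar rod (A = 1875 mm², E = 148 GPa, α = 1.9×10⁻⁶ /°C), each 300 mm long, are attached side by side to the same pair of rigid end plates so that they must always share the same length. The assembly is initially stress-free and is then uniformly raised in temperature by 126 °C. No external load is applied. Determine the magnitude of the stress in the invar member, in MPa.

Both members must finish at the same length. With the larger α, the bronze tends to over-expand; the plates restrain it, putting the bronze in compression and the invar in tension. With no external load the two internal forces are equal and opposite, magnitude P.
Equating the net (thermal + elastic) strains gives |α₁ − α₂|·ΔT = P·[1/(A₁E₁) + 1/(A₂E₂)].
|α₁ − α₂|·ΔT = 16.6×10⁻⁶ × 126 = 0.002092.
1/(A₁E₁) + 1/(A₂E₂) = 1/(2125×103×10³) + 1/(1875×148×10³) = 8.172×10⁻⁹ N⁻¹.
P = 0.002092 / 8.172×10⁻⁹ = 255900 N = 255.9 kN.
σ_{invar} = P/A₂ = 255900/1875 = 136.5 MPa, tensile.

σ ≈ 136 MPa (tensile)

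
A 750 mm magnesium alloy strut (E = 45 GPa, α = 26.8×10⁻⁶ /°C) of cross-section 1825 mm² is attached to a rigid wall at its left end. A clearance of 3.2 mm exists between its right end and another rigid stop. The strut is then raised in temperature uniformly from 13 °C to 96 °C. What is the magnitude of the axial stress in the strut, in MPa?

σ ≈ 0 MPa

Free thermal elongation = αΔT L = 26.8×10⁻⁶ × 83 × 750 = 1.668 mm.
This is smaller than the 3.2 mm clearance, so the strut expands freely without reaching the stop — the stress is zero.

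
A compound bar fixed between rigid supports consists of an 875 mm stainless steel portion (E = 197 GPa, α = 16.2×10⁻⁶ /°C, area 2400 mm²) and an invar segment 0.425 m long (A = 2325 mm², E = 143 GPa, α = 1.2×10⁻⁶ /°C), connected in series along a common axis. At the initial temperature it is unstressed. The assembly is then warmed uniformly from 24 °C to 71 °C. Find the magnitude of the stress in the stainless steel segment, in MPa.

Free thermal expansion of the whole bar: Σ αᵢΔT Lᵢ = 16.2×10⁻⁶×47×875 + 1.2×10⁻⁶×47×425 = 0.6902 mm.
The rigid supports impose zero overall length change; the single axial force P common to all segments must satisfy P Σ Lᵢ/(AᵢEᵢ) = δ_free.
Σ Lᵢ/(AᵢEᵢ) = 875/(2400×197×10³) + 425/(2325×143×10³) = 3.129×10⁻⁶ mm/N.
P = 0.6902 / 3.129×10⁻⁶ = 220600 N = 220.6 kN, compressive.
σ_{stainless steel} = P / A = 220600 / 2400 = 91.91 MPa.

σ ≈ 91.9 MPa (compressive)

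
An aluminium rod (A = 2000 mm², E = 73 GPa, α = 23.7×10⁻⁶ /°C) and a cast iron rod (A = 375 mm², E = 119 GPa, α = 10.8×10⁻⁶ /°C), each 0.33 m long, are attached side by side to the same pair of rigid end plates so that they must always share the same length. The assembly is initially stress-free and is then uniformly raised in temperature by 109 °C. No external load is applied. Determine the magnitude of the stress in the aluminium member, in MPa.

σ ≈ 24 MPa (compressive)

The aluminium has the larger α, so on heating it would change length more than the cast iron if both were free. The rigid plates force a common final length, so the aluminium is put into compression and the cast iron into tension, with equal and opposite forces P (no external load).
Setting the final lengths equal and cancelling L: (α₁ − α₂)ΔT = P/(A₁E₁) + P/(A₂E₂).
|α₁ − α₂|·ΔT = 12.9×10⁻⁶ × 109 = 0.001406.
1/(A₁E₁) + 1/(A₂E₂) = 1/(2000×73×10³) + 1/(375×119×10³) = 2.926×10⁻⁸ N⁻¹.
So P = 0.001406 / 2.926×10⁻⁸ = 48.06 kN.
σ_{aluminium} = P/A₁ = 48060/2000 = 24.03 MPa, compressive.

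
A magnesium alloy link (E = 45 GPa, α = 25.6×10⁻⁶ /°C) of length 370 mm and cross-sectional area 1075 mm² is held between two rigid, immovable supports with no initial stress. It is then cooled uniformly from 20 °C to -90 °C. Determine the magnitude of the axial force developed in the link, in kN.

P ≈ 136 kN (tensile)

The ends cannot move, so σ = EαΔT = 45×10³ × 25.6×10⁻⁶ × 110 = 126.7 MPa.
Axial force P = σA = 126.7 × 1075 = 136200 N = 136.2 kN, tensile.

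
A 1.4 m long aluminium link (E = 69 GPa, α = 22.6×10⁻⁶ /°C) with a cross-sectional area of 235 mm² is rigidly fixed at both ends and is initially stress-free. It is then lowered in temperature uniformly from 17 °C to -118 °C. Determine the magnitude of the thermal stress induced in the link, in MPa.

With length fixed, the mechanical strain must cancel the thermal strain αΔT = 22.6×10⁻⁶ × 135 = 3051×10⁻⁶.
Hence σ = E·αΔT = 69×10³ × 3051×10⁻⁶ = 210.5 MPa, tensile.

σ ≈ 211 MPa (tensile)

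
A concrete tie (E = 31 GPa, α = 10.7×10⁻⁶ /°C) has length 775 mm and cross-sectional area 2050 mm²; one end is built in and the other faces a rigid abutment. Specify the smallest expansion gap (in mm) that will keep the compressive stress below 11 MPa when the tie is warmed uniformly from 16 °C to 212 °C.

Free expansion if unrestrained: δ_free = αΔT L = 10.7×10⁻⁶ × 196 × 775 = 1.625 mm.
A stress of 11 MPa corresponds to the wall pushing the tie back by σL/E = 11×775/(31×10³) = 0.275 mm.
The gap must absorb the remainder: g_min = 1.625 − 0.275 = 1.35 mm.

g ≈ 1.35 mm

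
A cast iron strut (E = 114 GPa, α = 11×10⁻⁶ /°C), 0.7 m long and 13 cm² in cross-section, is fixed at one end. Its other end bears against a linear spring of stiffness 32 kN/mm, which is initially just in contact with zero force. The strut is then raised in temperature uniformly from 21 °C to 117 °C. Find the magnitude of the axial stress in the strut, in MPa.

The unrestrained thermal change is αΔT L = 11×10⁻⁶ × 96 × 700 = 0.7392 mm.
Let P be the compressive force at the spring. The strut shortens elastically by PL/(AE) and the spring compresses by P/k; together these equal δ_free.
P [ L/(AE) + 1/k ] = δ_free → P [ 700/(1300×114×10³) + 1/(32×10³) ] = 0.7392.
P = 0.7392 / 3.597×10⁻⁵ = 20550 N.
σ = P/A = 20550/1300 = 15.81 MPa.

σ ≈ 15.8 MPa (compressive)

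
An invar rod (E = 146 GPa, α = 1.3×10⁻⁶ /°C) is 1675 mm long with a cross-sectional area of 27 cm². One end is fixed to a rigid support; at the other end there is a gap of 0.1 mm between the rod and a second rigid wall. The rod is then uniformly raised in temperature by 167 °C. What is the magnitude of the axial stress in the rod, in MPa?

σ ≈ 23 MPa (compressive)

If the wall were absent the rod would grow by αΔT L = 1.3×10⁻⁶ × 167 × 1675 = 0.3636 mm.
After closing the 0.1 mm clearance, 0.3636 − 0.1 = 0.2636 mm of expansion remains to be suppressed by the wall.
That suppressed elongation corresponds to σ = E·Δ/L = 146×10³ × 0.2636/1675 = 22.98 MPa.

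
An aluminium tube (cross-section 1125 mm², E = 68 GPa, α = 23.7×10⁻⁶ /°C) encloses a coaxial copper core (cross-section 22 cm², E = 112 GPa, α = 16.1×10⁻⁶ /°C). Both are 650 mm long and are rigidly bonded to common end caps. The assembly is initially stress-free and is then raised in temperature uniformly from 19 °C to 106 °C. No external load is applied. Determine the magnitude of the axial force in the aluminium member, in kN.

P ≈ 38.6 kN (compressive in the aluminium)

Equilibrium of a rigid end plate with no external load gives equal and opposite internal forces ±P in the two members. Since α_{aluminium} > α_{copper}, heating drives the aluminium into compression and the copper into tension.
Compatibility of the two members (thermal + elastic change equal): (α₁ − α₂)ΔT = P·[1/(A₁E₁) + 1/(A₂E₂)].
|α₁ − α₂|·ΔT = 7.6×10⁻⁶ × 87 = 0.0006612.
1/(A₁E₁) + 1/(A₂E₂) = 1/(1125×68×10³) + 1/(2200×112×10³) = 1.713×10⁻⁸ N⁻¹.
P = 0.0006612 / 1.713×10⁻⁸ = 38600 N = 38.6 kN.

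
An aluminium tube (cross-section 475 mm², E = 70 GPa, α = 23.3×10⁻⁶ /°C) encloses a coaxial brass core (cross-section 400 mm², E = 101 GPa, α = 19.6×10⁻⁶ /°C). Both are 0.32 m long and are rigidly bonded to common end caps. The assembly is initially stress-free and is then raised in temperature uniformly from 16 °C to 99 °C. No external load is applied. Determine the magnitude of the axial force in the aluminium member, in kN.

Both members must finish at the same length. With the larger α, the aluminium tends to over-expand; the plates restrain it, putting the aluminium in compression and the brass in tension. With no external load the two internal forces are equal and opposite, magnitude P.
Equating the net (thermal + elastic) strains gives |α₁ − α₂|·ΔT = P·[1/(A₁E₁) + 1/(A₂E₂)].
|α₁ − α₂|·ΔT = 3.7×10⁻⁶ × 83 = 0.0003071.
1/(A₁E₁) + 1/(A₂E₂) = 1/(475×70×10³) + 1/(400×101×10³) = 5.483×10⁻⁸ N⁻¹.
P = 0.0003071 / 5.483×10⁻⁸ = 5601 N = 5.601 kN.

P ≈ 5.6 kN (compressive in the aluminium)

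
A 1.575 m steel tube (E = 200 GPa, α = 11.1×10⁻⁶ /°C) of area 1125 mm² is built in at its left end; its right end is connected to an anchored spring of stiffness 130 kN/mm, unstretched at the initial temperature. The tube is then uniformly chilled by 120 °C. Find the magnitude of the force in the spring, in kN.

P ≈ 143 kN

Free thermal contraction: δ_free = αΔT L = 11.1×10⁻⁶ × 120 × 1575 = 2.098 mm.
With a force P in the spring, the elastic change of the tube is PL/(AE) and that of the spring is P/k; compatibility requires their sum to equal δ_free.
P [ L/(AE) + 1/k ] = δ_free → P [ 1575/(1125×200×10³) + 1/(130×10³) ] = 2.098.
P = 2.098 / 1.469×10⁻⁵ = 142800 N.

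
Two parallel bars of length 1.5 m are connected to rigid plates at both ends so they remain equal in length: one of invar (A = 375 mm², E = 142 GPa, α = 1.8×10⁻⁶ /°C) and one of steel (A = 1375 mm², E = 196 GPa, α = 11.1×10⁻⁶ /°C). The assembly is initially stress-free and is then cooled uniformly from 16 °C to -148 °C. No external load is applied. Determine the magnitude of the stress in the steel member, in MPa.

σ ≈ 49.3 MPa (tensile)

Both members must finish at the same length. With the larger α, the steel tends to over-contract; the plates restrain it, putting the steel in tension and the invar in compression. With no external load the two internal forces are equal and opposite, magnitude P.
Compatibility of the two members (thermal + elastic change equal): (α₁ − α₂)ΔT = P·[1/(A₁E₁) + 1/(A₂E₂)].
|α₁ − α₂|·ΔT = 9.3×10⁻⁶ × 164 = 0.001525.
1/(A₁E₁) + 1/(A₂E₂) = 1/(375×142×10³) + 1/(1375×196×10³) = 2.249×10⁻⁸ N⁻¹.
So P = 0.001525 / 2.249×10⁻⁸ = 67.82 kN.
σ_{steel} = P/A₂ = 67820/1375 = 49.32 MPa, tensile.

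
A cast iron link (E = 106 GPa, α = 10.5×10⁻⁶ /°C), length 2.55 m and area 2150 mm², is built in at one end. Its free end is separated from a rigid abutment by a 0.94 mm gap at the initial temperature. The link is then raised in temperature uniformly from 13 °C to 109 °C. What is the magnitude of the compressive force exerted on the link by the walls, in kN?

P ≈ 146 kN

Free thermal elongation = αΔT L = 10.5×10⁻⁶ × 96 × 2550 = 2.57 mm.
The gap closes (δ_free > 0.94 mm) and the wall then resists a further 2.57 − 0.94 = 1.63 mm of expansion.
Compatibility: PL/(AE) = 1.63 mm, so σ = P/A = E × (1.63/2550) = 67.77 MPa.
P = σA = 67.77 × 2150 = 145.7 kN.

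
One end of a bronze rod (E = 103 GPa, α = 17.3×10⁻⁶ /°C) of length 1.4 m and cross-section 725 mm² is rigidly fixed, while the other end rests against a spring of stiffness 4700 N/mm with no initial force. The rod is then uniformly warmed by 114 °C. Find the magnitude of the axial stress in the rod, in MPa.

Free thermal expansion: δ_free = αΔT L = 17.3×10⁻⁶ × 114 × 1400 = 2.761 mm.
Let P be the compressive force at the spring. The rod shortens elastically by PL/(AE) and the spring compresses by P/k; together these equal δ_free.
P [ L/(AE) + 1/k ] = δ_free → P [ 1400/(725×103×10³) + 1/(4700) ] = 2.761.
P = 2.761 / 0.0002315 = 11930 N.
σ = P/A = 11930/725 = 16.45 MPa.

σ ≈ 16.4 MPa (compressive)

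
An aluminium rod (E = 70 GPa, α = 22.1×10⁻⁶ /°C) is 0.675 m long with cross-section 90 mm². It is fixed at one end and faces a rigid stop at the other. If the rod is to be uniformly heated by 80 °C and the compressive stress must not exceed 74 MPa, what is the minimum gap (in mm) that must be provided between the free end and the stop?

Free expansion if unrestrained: δ_free = αΔT L = 22.1×10⁻⁶ × 80 × 675 = 1.193 mm.
At the allowable stress the elastic shortening the wall may impose is σL/E = 74 × 675 / (70×10³) = 0.7136 mm.
So the gap has to take up the difference, g_min = δ_free − σL/E = 1.193 − 0.7136 = 0.4798 mm.

g ≈ 0.48 mm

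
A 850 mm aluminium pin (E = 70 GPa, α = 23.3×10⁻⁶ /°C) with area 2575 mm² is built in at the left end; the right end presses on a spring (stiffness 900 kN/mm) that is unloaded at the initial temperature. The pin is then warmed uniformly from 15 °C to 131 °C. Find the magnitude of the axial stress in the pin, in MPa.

Free thermal expansion: δ_free = αΔT L = 23.3×10⁻⁶ × 116 × 850 = 2.297 mm.
Let P be the compressive force at the spring. The pin shortens elastically by PL/(AE) and the spring compresses by P/k; together these equal δ_free.
P [ L/(AE) + 1/k ] = δ_free → P [ 850/(2575×70×10³) + 1/(900×10³) ] = 2.297.
P = 2.297 / 5.827×10⁻⁶ = 394300 N.
σ = P/A = 394300/2575 = 153.1 MPa.

σ ≈ 153 MPa (compressive)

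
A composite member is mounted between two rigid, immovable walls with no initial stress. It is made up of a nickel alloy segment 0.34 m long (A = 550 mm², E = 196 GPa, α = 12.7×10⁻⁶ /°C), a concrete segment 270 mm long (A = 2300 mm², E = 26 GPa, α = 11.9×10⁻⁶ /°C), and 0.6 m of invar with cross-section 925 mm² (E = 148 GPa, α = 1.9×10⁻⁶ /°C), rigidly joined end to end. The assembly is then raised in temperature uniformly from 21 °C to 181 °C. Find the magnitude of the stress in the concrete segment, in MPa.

σ ≈ 50.1 MPa (compressive)

Free thermal expansion of the whole bar: Σ αᵢΔT Lᵢ = 12.7×10⁻⁶×160×340 + 11.9×10⁻⁶×160×270 + 1.9×10⁻⁶×160×600 = 1.387 mm.
The walls prevent any net length change, so an axial force P (same in every segment) develops. Compatibility: P · Σ Lᵢ/(AᵢEᵢ) = δ_free.
Σ Lᵢ/(AᵢEᵢ) = 340/(550×196×10³) + 270/(2300×26×10³) + 600/(925×148×10³) = 1.205×10⁻⁵ mm/N.
Hence P = δ_free / Σ(L/AE) = 1.387/1.205×10⁻⁵ = 115.1 kN (compressive).
σ_{concrete} = P / A = 115100 / 2300 = 50.05 MPa.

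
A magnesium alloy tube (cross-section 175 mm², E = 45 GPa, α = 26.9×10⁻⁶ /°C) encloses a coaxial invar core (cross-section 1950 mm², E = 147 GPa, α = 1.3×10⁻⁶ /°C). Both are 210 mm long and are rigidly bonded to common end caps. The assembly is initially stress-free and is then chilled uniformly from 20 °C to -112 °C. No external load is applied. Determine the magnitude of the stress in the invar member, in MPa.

σ ≈ 13.3 MPa (compressive)

The magnesium alloy has the larger α, so on cooling it would change length more than the invar if both were free. The rigid plates force a common final length, so the magnesium alloy is put into tension and the invar into compression, with equal and opposite forces P (no external load).
Equating the net (thermal + elastic) strains gives |α₁ − α₂|·ΔT = P·[1/(A₁E₁) + 1/(A₂E₂)].
|α₁ − α₂|·ΔT = 25.6×10⁻⁶ × 132 = 0.003379.
1/(A₁E₁) + 1/(A₂E₂) = 1/(175×45×10³) + 1/(1950×147×10³) = 1.305×10⁻⁷ N⁻¹.
So P = 0.003379 / 1.305×10⁻⁷ = 25.9 kN.
σ_{invar} = P/A₂ = 25900/1950 = 13.28 MPa, compressive.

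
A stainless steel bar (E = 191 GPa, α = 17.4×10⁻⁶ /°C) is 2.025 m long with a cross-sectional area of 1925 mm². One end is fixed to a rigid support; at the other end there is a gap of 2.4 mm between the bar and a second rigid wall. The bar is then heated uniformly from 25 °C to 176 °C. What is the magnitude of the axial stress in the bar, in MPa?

Unrestrained expansion: δ_free = αΔT L = 17.4×10⁻⁶ × 151 × 2025 = 5.32 mm.
This exceeds the 2.4 mm gap, so the wall pushes back. The portion of expansion that must be recovered elastically is δ_free − gap = 5.32 − 2.4 = 2.92 mm.
That suppressed elongation corresponds to σ = E·Δ/L = 191×10³ × 2.92/2025 = 275.5 MPa.

σ ≈ 275 MPa (compressive)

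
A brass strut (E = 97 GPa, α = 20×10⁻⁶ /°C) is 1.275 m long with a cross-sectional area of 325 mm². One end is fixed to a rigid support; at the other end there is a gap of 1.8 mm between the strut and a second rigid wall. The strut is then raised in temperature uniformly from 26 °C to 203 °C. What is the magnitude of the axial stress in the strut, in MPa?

Free thermal elongation = αΔT L = 20×10⁻⁶ × 177 × 1275 = 4.513 mm.
After closing the 1.8 mm clearance, 4.513 − 1.8 = 2.713 mm of expansion remains to be suppressed by the wall.
That suppressed elongation corresponds to σ = E·Δ/L = 97×10³ × 2.713/1275 = 206.4 MPa.

σ ≈ 206 MPa (compressive)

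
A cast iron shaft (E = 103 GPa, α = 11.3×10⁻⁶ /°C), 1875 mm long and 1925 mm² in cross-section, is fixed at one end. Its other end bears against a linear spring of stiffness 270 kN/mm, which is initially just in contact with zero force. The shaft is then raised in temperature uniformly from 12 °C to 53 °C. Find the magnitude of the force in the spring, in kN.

P ≈ 66 kN

The unrestrained thermal change is αΔT L = 11.3×10⁻⁶ × 41 × 1875 = 0.8687 mm.
Let P be the compressive force at the spring. The shaft shortens elastically by PL/(AE) and the spring compresses by P/k; together these equal δ_free.
So P = δ_free / [L/(AE) + 1/k] = 0.8687 / [ 1875/(1925×103×10³) + 1/(270×10³) ].
P = 0.8687 / 1.316×10⁻⁵ = 66010 N.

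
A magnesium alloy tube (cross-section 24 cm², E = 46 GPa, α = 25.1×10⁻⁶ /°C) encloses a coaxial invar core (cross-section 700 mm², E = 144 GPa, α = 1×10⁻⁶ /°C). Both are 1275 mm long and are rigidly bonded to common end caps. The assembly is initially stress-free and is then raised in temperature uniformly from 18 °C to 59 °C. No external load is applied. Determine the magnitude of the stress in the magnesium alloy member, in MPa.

σ ≈ 21.7 MPa (compressive)

Equilibrium of a rigid end plate with no external load gives equal and opposite internal forces ±P in the two members. Since α_{magnesium alloy} > α_{invar}, heating drives the magnesium alloy into compression and the invar into tension.
Equating the net (thermal + elastic) strains gives |α₁ − α₂|·ΔT = P·[1/(A₁E₁) + 1/(A₂E₂)].
|α₁ − α₂|·ΔT = 24.1×10⁻⁶ × 41 = 0.0009881.
1/(A₁E₁) + 1/(A₂E₂) = 1/(2400×46×10³) + 1/(700×144×10³) = 1.898×10⁻⁸ N⁻¹.
So P = 0.0009881 / 1.898×10⁻⁸ = 52.06 kN.
σ_{magnesium alloy} = P/A₁ = 52060/2400 = 21.69 MPa, compressive.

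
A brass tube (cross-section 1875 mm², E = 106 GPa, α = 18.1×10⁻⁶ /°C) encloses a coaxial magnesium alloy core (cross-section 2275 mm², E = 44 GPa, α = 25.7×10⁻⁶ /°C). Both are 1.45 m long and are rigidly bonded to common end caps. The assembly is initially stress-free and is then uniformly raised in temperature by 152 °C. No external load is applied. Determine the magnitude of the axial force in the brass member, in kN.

P ≈ 76.9 kN (tensile in the brass)

Equilibrium of a rigid end plate with no external load gives equal and opposite internal forces ±P in the two members. Since α_{magnesium alloy} > α_{brass}, heating drives the magnesium alloy into compression and the brass into tension.
Compatibility of the two members (thermal + elastic change equal): (α₁ − α₂)ΔT = P·[1/(A₁E₁) + 1/(A₂E₂)].
|α₁ − α₂|·ΔT = 7.6×10⁻⁶ × 152 = 0.001155.
1/(A₁E₁) + 1/(A₂E₂) = 1/(1875×106×10³) + 1/(2275×44×10³) = 1.502×10⁻⁸ N⁻¹.
P = 0.001155 / 1.502×10⁻⁸ = 76900 N = 76.9 kN.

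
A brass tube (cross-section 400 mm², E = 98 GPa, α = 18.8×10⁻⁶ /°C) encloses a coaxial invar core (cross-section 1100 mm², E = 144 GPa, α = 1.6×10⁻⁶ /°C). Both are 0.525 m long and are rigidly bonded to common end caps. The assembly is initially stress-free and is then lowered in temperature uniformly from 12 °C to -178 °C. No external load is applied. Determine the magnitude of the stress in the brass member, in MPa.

Equilibrium of a rigid end plate with no external load gives equal and opposite internal forces ±P in the two members. Since α_{brass} > α_{invar}, cooling drives the brass into tension and the invar into compression.
Equating the net (thermal + elastic) strains gives |α₁ − α₂|·ΔT = P·[1/(A₁E₁) + 1/(A₂E₂)].
|α₁ − α₂|·ΔT = 17.2×10⁻⁶ × 190 = 0.003268.
1/(A₁E₁) + 1/(A₂E₂) = 1/(400×98×10³) + 1/(1100×144×10³) = 3.182×10⁻⁸ N⁻¹.
So P = 0.003268 / 3.182×10⁻⁸ = 102.7 kN.
σ_{brass} = P/A₁ = 102700/400 = 256.7 MPa, tensile.

σ ≈ 257 MPa (tensile)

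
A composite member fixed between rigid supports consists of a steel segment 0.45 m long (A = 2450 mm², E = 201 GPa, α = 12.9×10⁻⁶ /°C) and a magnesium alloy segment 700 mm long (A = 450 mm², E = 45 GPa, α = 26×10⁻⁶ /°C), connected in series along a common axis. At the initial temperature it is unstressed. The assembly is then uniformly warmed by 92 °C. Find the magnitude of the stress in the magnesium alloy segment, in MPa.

If the supports were absent, the total length change would be Σ αᵢΔT Lᵢ = 12.9×10⁻⁶×92×450 + 26×10⁻⁶×92×700 = 2.208 mm.
The rigid supports impose zero overall length change; the single axial force P common to all segments must satisfy P Σ Lᵢ/(AᵢEᵢ) = δ_free.
Σ Lᵢ/(AᵢEᵢ) = 450/(2450×201×10³) + 700/(450×45×10³) = 3.548×10⁻⁵ mm/N.
So P = 2.208 / 3.548×10⁻⁵ = 62.24 kN, compressive.
σ_{magnesium alloy} = P / A = 62240 / 450 = 138.3 MPa.

σ ≈ 138 MPa (compressive)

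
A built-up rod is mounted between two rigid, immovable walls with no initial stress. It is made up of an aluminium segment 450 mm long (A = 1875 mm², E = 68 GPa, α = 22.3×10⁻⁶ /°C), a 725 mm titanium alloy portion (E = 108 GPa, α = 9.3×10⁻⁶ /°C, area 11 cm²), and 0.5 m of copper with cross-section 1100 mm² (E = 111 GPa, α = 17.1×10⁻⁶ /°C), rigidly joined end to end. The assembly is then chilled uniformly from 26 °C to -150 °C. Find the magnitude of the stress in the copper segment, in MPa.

If the supports were absent, the total length change would be Σ αᵢΔT Lᵢ = 22.3×10⁻⁶×176×450 + 9.3×10⁻⁶×176×725 + 17.1×10⁻⁶×176×500 = 4.458 mm.
The rigid supports impose zero overall length change; the single axial force P common to all segments must satisfy P Σ Lᵢ/(AᵢEᵢ) = δ_free.
The series flexibility is Σ Lᵢ/(AᵢEᵢ) = 450/(1875×68×10³) + 725/(1100×108×10³) + 500/(1100×111×10³) = 1.373×10⁻⁵ mm/N.
Hence P = δ_free / Σ(L/AE) = 4.458/1.373×10⁻⁵ = 324.7 kN (tensile).
σ_{copper} = P / A = 324700 / 1100 = 295.2 MPa.

σ ≈ 295 MPa (tensile)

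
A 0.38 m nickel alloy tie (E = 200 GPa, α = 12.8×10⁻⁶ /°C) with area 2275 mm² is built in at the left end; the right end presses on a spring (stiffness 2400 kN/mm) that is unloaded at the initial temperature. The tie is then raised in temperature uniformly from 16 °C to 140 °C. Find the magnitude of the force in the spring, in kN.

P ≈ 482 kN

If the spring were absent the tie would lengthen by αΔT L = 12.8×10⁻⁶ × 124 × 380 = 0.6031 mm.
With a force P in the spring, the elastic change of the tie is PL/(AE) and that of the spring is P/k; compatibility requires their sum to equal δ_free.
P [ L/(AE) + 1/k ] = δ_free → P [ 380/(2275×200×10³) + 1/(2400×10³) ] = 0.6031.
P = 0.6031 / 1.252×10⁻⁶ = 481800 N.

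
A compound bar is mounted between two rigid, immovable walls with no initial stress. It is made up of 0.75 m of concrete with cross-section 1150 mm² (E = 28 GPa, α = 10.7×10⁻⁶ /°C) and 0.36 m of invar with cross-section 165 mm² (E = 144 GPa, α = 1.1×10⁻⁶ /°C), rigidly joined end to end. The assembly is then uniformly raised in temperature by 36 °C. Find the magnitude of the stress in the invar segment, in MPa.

If the supports were absent, the total length change would be Σ αᵢΔT Lᵢ = 10.7×10⁻⁶×36×750 + 1.1×10⁻⁶×36×360 = 0.3032 mm.
Since the ends are fixed, an axial force P builds up, equal in every segment, with P · Σ Lᵢ/(AᵢEᵢ) = δ_free.
Σ Lᵢ/(AᵢEᵢ) = 750/(1150×28×10³) + 360/(165×144×10³) = 3.844×10⁻⁵ mm/N.
P = 0.3032 / 3.844×10⁻⁵ = 7886 N = 7.886 kN, compressive.
σ_{invar} = P / A = 7886 / 165 = 47.79 MPa.

σ ≈ 47.8 MPa (compressive)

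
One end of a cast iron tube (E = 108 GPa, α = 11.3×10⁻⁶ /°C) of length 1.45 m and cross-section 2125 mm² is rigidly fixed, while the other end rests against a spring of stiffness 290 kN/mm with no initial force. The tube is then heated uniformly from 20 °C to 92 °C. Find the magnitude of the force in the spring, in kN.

P ≈ 121 kN

If the spring were absent the tube would lengthen by αΔT L = 11.3×10⁻⁶ × 72 × 1450 = 1.18 mm.
Let P be the compressive force at the spring. The tube shortens elastically by PL/(AE) and the spring compresses by P/k; together these equal δ_free.
So P = δ_free / [L/(AE) + 1/k] = 1.18 / [ 1450/(2125×108×10³) + 1/(290×10³) ].
P = 1.18 / 9.766×10⁻⁶ = 120800 N.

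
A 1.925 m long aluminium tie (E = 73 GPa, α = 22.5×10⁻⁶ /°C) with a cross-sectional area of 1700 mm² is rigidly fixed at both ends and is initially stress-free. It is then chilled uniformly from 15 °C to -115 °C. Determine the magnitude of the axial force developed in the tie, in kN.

P ≈ 363 kN (tensile)

The ends cannot move, so σ = EαΔT = 73×10³ × 22.5×10⁻⁶ × 130 = 213.5 MPa.
Then P = σA = 213.5 × 1700 mm² = 363 kN, tensile.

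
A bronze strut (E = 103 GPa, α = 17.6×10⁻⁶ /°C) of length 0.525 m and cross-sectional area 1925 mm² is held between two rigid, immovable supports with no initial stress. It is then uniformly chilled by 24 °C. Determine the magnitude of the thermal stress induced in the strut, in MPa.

With length fixed, the mechanical strain must cancel the thermal strain αΔT = 17.6×10⁻⁶ × 24 = 422.4×10⁻⁶.
σ = EαΔT = 103×10³ × 17.6×10⁻⁶ × 24 = 43.51 MPa (tensile; the strut is trying to contract).

σ ≈ 43.5 MPa (tensile)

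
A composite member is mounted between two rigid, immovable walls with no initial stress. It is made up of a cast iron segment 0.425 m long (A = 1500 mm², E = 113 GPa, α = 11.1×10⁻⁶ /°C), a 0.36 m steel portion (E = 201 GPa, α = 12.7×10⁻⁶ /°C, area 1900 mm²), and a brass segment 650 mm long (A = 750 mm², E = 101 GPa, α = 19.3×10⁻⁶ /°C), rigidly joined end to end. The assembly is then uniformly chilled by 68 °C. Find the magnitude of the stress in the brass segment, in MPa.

σ ≈ 165 MPa (tensile)

With the walls removed the bar would change length by δ_free = Σ αᵢΔT Lᵢ = 11.1×10⁻⁶×68×425 + 12.7×10⁻⁶×68×360 + 19.3×10⁻⁶×68×650 = 1.485 mm.
Since the ends are fixed, an axial force P builds up, equal in every segment, with P · Σ Lᵢ/(AᵢEᵢ) = δ_free.
The series flexibility is Σ Lᵢ/(AᵢEᵢ) = 425/(1500×113×10³) + 360/(1900×201×10³) + 650/(750×101×10³) = 1.203×10⁻⁵ mm/N.
P = 1.485 / 1.203×10⁻⁵ = 123400 N = 123.4 kN, tensile.
σ_{brass} = P / A = 123400 / 750 = 164.5 MPa.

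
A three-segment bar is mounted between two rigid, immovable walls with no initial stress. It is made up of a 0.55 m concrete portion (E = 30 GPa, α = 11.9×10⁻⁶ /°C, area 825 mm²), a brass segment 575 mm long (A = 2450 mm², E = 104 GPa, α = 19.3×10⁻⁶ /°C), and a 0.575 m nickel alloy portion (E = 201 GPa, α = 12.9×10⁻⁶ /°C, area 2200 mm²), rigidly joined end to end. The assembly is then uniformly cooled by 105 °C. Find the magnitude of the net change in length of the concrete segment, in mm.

With the walls removed the bar would change length by δ_free = Σ αᵢΔT Lᵢ = 11.9×10⁻⁶×105×550 + 19.3×10⁻⁶×105×575 + 12.9×10⁻⁶×105×575 = 2.631 mm.
The walls prevent any net length change, so an axial force P (same in every segment) develops. Compatibility: P · Σ Lᵢ/(AᵢEᵢ) = δ_free.
The series flexibility is Σ Lᵢ/(AᵢEᵢ) = 550/(825×30×10³) + 575/(2450×104×10³) + 575/(2200×201×10³) = 2.578×10⁻⁵ mm/N.
P = 2.631 / 2.578×10⁻⁵ = 102100 N = 102.1 kN, tensile.
For the concrete segment, free thermal change = 11.9×10⁻⁶×105×550 = 0.6872 mm and elastic change from P = 102100×550/(825×30×10³) = 2.268 mm; these oppose, so the net change is 1.58 mm (segment lengthens).

|ΔL| ≈ 1.58 mm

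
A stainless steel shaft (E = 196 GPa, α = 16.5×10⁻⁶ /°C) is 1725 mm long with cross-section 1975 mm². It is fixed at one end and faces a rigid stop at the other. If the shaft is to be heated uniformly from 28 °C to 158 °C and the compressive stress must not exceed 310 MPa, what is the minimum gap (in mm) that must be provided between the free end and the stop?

g ≈ 0.972 mm

Free expansion if unrestrained: δ_free = αΔT L = 16.5×10⁻⁶ × 130 × 1725 = 3.7 mm.
At the allowable stress the elastic shortening the wall may impose is σL/E = 310 × 1725 / (196×10³) = 2.728 mm.
The gap must absorb the remainder: g_min = 3.7 − 2.728 = 0.9718 mm.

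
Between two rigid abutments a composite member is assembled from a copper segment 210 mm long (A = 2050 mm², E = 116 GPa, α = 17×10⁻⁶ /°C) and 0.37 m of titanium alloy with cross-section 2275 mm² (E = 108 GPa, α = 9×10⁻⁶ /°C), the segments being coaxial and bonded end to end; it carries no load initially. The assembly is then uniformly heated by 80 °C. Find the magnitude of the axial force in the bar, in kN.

P ≈ 231 kN (compressive)

With the walls removed the bar would change length by δ_free = Σ αᵢΔT Lᵢ = 17×10⁻⁶×80×210 + 9×10⁻⁶×80×370 = 0.552 mm.
Since the ends are fixed, an axial force P builds up, equal in every segment, with P · Σ Lᵢ/(AᵢEᵢ) = δ_free.
The series flexibility is Σ Lᵢ/(AᵢEᵢ) = 210/(2050×116×10³) + 370/(2275×108×10³) = 2.389×10⁻⁶ mm/N.
So P = 0.552 / 2.389×10⁻⁶ = 231.1 kN, compressive.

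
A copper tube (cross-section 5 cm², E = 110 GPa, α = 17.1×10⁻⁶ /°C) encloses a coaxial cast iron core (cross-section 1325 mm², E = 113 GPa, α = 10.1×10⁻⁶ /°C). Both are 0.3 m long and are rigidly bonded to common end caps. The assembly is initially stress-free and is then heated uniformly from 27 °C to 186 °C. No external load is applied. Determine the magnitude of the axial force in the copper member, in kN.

Both members must finish at the same length. With the larger α, the copper tends to over-expand; the plates restrain it, putting the copper in compression and the cast iron in tension. With no external load the two internal forces are equal and opposite, magnitude P.
Compatibility of the two members (thermal + elastic change equal): (α₁ − α₂)ΔT = P·[1/(A₁E₁) + 1/(A₂E₂)].
|α₁ − α₂|·ΔT = 7×10⁻⁶ × 159 = 0.001113.
1/(A₁E₁) + 1/(A₂E₂) = 1/(500×110×10³) + 1/(1325×113×10³) = 2.486×10⁻⁸ N⁻¹.
P = 0.001113 / 2.486×10⁻⁸ = 44770 N = 44.77 kN.

P ≈ 44.8 kN (compressive in the copper)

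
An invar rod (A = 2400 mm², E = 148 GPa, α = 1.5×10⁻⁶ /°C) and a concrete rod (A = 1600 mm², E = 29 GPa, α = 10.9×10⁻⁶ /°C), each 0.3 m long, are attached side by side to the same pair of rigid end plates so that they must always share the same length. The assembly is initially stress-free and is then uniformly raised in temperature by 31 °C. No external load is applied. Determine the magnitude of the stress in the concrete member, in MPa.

σ ≈ 7.47 MPa (compressive)

The concrete has the larger α, so on heating it would change length more than the invar if both were free. The rigid plates force a common final length, so the concrete is put into compression and the invar into tension, with equal and opposite forces P (no external load).
Compatibility of the two members (thermal + elastic change equal): (α₁ − α₂)ΔT = P·[1/(A₁E₁) + 1/(A₂E₂)].
|α₁ − α₂|·ΔT = 9.4×10⁻⁶ × 31 = 0.0002914.
1/(A₁E₁) + 1/(A₂E₂) = 1/(2400×148×10³) + 1/(1600×29×10³) = 2.437×10⁻⁸ N⁻¹.
P = 0.0002914 / 2.437×10⁻⁸ = 11960 N = 11.96 kN.
σ_{concrete} = P/A₂ = 11960/1600 = 7.474 MPa, compressive.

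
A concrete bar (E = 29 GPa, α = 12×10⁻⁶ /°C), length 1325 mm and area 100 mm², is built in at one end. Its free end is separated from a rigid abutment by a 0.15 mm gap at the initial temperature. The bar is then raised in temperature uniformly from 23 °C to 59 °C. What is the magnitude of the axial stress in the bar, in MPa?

σ ≈ 9.24 MPa (compressive)

Free thermal elongation = αΔT L = 12×10⁻⁶ × 36 × 1325 = 0.5724 mm.
After closing the 0.15 mm clearance, 0.5724 − 0.15 = 0.4224 mm of expansion remains to be suppressed by the wall.
That suppressed elongation corresponds to σ = E·Δ/L = 29×10³ × 0.4224/1325 = 9.245 MPa.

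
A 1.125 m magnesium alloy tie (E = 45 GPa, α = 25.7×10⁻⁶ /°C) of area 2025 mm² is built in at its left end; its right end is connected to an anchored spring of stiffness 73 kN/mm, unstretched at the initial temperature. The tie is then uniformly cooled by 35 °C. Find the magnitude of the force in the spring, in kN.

P ≈ 38.9 kN

Free thermal contraction: δ_free = αΔT L = 25.7×10⁻⁶ × 35 × 1125 = 1.012 mm.
Let P be the tensile force in the spring. The tie extends elastically by PL/(AE) and the spring stretches by P/k; together these equal δ_free.
So P = δ_free / [L/(AE) + 1/k] = 1.012 / [ 1125/(2025×45×10³) + 1/(73×10³) ].
P = 1.012 / 2.604×10⁻⁵ = 38850 N.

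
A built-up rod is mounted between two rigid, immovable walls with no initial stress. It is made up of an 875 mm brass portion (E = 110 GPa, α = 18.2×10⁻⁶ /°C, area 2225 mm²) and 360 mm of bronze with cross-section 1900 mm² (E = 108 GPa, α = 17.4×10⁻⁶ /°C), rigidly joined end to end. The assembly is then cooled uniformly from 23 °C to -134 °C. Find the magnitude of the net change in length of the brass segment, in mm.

|ΔL| ≈ 0.163 mm

If the supports were absent, the total length change would be Σ αᵢΔT Lᵢ = 18.2×10⁻⁶×157×875 + 17.4×10⁻⁶×157×360 = 3.484 mm.
Since the ends are fixed, an axial force P builds up, equal in every segment, with P · Σ Lᵢ/(AᵢEᵢ) = δ_free.
Σ Lᵢ/(AᵢEᵢ) = 875/(2225×110×10³) + 360/(1900×108×10³) = 5.329×10⁻⁶ mm/N.
Hence P = δ_free / Σ(L/AE) = 3.484/5.329×10⁻⁶ = 653.7 kN (tensile).
For the brass segment, free thermal change = 18.2×10⁻⁶×157×875 = 2.5 mm and elastic change from P = 653700×875/(2225×110×10³) = 2.337 mm; these oppose, so the net change is 0.163 mm (segment shortens).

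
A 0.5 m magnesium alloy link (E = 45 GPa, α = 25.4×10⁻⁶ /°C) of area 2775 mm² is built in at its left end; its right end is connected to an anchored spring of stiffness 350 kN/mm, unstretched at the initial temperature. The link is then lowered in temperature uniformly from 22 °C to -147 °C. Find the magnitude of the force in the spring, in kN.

Free thermal contraction: δ_free = αΔT L = 25.4×10⁻⁶ × 169 × 500 = 2.146 mm.
With a force P in the spring, the elastic change of the link is PL/(AE) and that of the spring is P/k; compatibility requires their sum to equal δ_free.
P [ L/(AE) + 1/k ] = δ_free → P [ 500/(2775×45×10³) + 1/(350×10³) ] = 2.146.
P = 2.146 / 6.861×10⁻⁶ = 312800 N.

P ≈ 313 kN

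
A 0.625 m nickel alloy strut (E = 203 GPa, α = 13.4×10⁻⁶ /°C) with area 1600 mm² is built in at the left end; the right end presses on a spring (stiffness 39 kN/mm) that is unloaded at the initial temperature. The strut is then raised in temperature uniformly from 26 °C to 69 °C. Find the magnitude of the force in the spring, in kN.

P ≈ 13.1 kN

Free thermal expansion: δ_free = αΔT L = 13.4×10⁻⁶ × 43 × 625 = 0.3601 mm.
Let P be the compressive force at the spring. The strut shortens elastically by PL/(AE) and the spring compresses by P/k; together these equal δ_free.
So P = δ_free / [L/(AE) + 1/k] = 0.3601 / [ 625/(1600×203×10³) + 1/(39×10³) ].
P = 0.3601 / 2.757×10⁻⁵ = 13060 N.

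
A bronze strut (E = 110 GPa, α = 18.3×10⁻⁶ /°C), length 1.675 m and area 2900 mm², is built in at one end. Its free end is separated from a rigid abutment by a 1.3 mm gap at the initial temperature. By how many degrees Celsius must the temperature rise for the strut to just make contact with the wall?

The gap closes when αΔT L = 1.3 mm, since the strut is still unstressed at that instant.
So ΔT = g/(αL) = 1.3/(18.3×10⁻⁶ × 1675) = 42.41 °C.

ΔT ≈ 42.4 °C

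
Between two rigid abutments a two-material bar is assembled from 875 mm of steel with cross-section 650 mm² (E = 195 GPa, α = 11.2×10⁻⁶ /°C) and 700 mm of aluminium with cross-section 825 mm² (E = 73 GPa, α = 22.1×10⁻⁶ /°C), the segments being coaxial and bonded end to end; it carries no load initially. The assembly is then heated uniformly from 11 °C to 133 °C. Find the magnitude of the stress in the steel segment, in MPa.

With the walls removed the bar would change length by δ_free = Σ αᵢΔT Lᵢ = 11.2×10⁻⁶×122×875 + 22.1×10⁻⁶×122×700 = 3.083 mm.
Since the ends are fixed, an axial force P builds up, equal in every segment, with P · Σ Lᵢ/(AᵢEᵢ) = δ_free.
The series flexibility is Σ Lᵢ/(AᵢEᵢ) = 875/(650×195×10³) + 700/(825×73×10³) = 1.853×10⁻⁵ mm/N.
So P = 3.083 / 1.853×10⁻⁵ = 166.4 kN, compressive.
σ_{steel} = P / A = 166400 / 650 = 256 MPa.

σ ≈ 256 MPa (compressive)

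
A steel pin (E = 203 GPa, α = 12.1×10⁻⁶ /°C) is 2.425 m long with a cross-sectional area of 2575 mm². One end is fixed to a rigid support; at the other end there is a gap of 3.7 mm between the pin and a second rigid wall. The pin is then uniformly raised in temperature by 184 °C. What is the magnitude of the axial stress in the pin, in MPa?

Unrestrained expansion: δ_free = αΔT L = 12.1×10⁻⁶ × 184 × 2425 = 5.399 mm.
The gap closes (δ_free > 3.7 mm) and the wall then resists a further 5.399 − 3.7 = 1.699 mm of expansion.
So σ = E(δ_free − g)/L = 203×10³ × 1.699/2425 = 142.2 MPa.

σ ≈ 142 MPa (compressive)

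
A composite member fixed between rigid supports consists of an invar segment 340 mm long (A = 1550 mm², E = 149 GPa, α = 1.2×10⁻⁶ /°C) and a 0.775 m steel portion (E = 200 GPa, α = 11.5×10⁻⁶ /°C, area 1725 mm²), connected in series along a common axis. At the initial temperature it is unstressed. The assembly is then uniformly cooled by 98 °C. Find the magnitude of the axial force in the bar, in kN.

If the supports were absent, the total length change would be Σ αᵢΔT Lᵢ = 1.2×10⁻⁶×98×340 + 11.5×10⁻⁶×98×775 = 0.9134 mm.
Since the ends are fixed, an axial force P builds up, equal in every segment, with P · Σ Lᵢ/(AᵢEᵢ) = δ_free.
The series flexibility is Σ Lᵢ/(AᵢEᵢ) = 340/(1550×149×10³) + 775/(1725×200×10³) = 3.719×10⁻⁶ mm/N.
Hence P = δ_free / Σ(L/AE) = 0.9134/3.719×10⁻⁶ = 245.6 kN (tensile).

P ≈ 246 kN (tensile)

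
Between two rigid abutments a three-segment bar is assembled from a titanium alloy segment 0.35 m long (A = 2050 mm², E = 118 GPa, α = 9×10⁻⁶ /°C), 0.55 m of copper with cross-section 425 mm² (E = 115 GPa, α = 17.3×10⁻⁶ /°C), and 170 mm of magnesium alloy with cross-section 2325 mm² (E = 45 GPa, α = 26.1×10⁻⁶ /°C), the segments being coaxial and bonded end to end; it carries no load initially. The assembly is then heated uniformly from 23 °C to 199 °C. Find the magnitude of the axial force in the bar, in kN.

If the supports were absent, the total length change would be Σ αᵢΔT Lᵢ = 9×10⁻⁶×176×350 + 17.3×10⁻⁶×176×550 + 26.1×10⁻⁶×176×170 = 3.01 mm.
The walls prevent any net length change, so an axial force P (same in every segment) develops. Compatibility: P · Σ Lᵢ/(AᵢEᵢ) = δ_free.
Σ Lᵢ/(AᵢEᵢ) = 350/(2050×118×10³) + 550/(425×115×10³) + 170/(2325×45×10³) = 1.432×10⁻⁵ mm/N.
P = 3.01 / 1.432×10⁻⁵ = 210100 N = 210.1 kN, compressive.

P ≈ 210 kN (compressive)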